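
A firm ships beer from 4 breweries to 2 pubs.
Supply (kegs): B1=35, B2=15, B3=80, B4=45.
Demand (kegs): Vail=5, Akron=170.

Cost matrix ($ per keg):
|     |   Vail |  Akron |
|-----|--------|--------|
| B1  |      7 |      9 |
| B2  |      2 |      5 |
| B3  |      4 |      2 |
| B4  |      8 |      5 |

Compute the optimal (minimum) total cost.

760

An optimal shipping plan:
  B1→Akron: 35 × $9 = $315
  B2→Vail: 5 × $2 = $10
  B2→Akron: 10 × $5 = $50
  B3→Akron: 80 × $2 = $160
  B4→Akron: 45 × $5 = $225
Total = 315 + 10 + 50 + 160 + 225 = $760.
(Supply check: B1 ships 35; B2 ships 15; B3 ships 80; B4 ships 45.)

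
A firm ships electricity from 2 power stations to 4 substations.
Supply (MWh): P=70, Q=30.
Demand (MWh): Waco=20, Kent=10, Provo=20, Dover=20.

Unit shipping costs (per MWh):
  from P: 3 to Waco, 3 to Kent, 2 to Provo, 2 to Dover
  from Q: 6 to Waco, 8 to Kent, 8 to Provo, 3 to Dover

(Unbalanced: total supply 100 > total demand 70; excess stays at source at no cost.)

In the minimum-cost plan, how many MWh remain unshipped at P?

0

Minimum-cost shipments:
  P->Waco: 20 × 3 = 60
  P->Kent: 10 × 3 = 30
  P->Provo: 20 × 2 = 40
  P->Dover: 20 × 2 = 40
Total cost = 170.
P ships 70 of its 70, leaving 0.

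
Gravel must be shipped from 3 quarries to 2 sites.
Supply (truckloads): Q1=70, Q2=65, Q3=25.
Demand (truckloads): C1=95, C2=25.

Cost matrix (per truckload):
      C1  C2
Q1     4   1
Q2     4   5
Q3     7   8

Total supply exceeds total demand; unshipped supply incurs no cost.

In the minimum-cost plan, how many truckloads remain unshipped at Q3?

25

An optimal plan:
  Q1 to C1: 30 × 4 = 120
  Q1 to C2: 25 × 1 = 25
  Q2 to C1: 65 × 4 = 260
Total cost = 405.
Q3 ships 0 of its 25, leaving 25.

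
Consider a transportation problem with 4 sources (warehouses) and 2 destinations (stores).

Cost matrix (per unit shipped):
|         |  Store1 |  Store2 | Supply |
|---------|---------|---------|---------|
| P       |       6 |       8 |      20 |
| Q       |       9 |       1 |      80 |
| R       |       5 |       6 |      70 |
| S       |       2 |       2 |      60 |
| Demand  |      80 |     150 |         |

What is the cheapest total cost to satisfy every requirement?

680

A cheapest plan:
  P to Store1: 20 × 6 = 120
  Q to Store2: 80 × 1 = 80
  R to Store1: 60 × 5 = 300
  R to Store2: 10 × 6 = 60
  S to Store2: 60 × 2 = 120
Total = 120 + 80 + 300 + 60 + 120 = 680.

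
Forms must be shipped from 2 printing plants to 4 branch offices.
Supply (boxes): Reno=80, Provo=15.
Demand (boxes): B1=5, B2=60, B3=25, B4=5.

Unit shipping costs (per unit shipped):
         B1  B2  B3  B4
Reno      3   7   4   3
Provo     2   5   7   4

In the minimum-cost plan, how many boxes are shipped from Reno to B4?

5

The minimum-cost plan:
  Reno→B1: 5 boxes
  Reno→B2: 45 boxes
  Reno→B3: 25 boxes
  Reno→B4: 5 boxes
  Provo→B2: 15 boxes
Total cost = 520.
So Reno→B4 carries 5 boxes.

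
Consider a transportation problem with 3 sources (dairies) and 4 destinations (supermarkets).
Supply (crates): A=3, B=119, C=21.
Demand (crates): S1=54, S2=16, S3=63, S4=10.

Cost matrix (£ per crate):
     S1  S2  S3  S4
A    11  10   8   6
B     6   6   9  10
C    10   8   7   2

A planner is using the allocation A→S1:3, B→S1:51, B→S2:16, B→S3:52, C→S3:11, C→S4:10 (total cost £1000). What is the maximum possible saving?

18

Current plan cost = 3·11 + 51·6 + 16·6 + 52·9 + 11·7 + 10·2 = £1000.
Optimal plan:
  A to S3: 3 × £8 = £24
  B to S1: 54 × £6 = £324
  B to S2: 16 × £6 = £96
  B to S3: 49 × £9 = £441
  C to S3: 11 × £7 = £77
  C to S4: 10 × £2 = £20
Optimal cost = £982.
Saving = 1000 − 982 = £18.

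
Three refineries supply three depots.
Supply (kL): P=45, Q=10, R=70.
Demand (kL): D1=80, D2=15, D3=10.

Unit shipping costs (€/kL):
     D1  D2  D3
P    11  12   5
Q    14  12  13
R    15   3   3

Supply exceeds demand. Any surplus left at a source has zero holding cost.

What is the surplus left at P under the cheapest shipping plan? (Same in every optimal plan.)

An optimal plan:
  P–D1: 45 × €11 = €495
  Q–D1: 10 × €14 = €140
  R–D1: 25 × €15 = €375
  R–D2: 15 × €3 = €45
  R–D3: 10 × €3 = €30
Total cost = €1085.
P ships 45 of its 45, leaving 0.

0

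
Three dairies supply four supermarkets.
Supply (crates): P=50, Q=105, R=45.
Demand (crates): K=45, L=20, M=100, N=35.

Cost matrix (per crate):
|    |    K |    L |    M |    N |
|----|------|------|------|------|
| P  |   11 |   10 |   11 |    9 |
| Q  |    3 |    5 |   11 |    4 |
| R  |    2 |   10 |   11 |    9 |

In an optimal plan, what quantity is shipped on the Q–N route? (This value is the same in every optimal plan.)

35

The minimum-cost plan:
  P->M: 50 × 11 = 550
  Q->L: 20 × 5 = 100
  Q->M: 50 × 11 = 550
  Q->N: 35 × 4 = 140
  R->K: 45 × 2 = 90
Total cost = 1430.
So Q→N carries 35 crates.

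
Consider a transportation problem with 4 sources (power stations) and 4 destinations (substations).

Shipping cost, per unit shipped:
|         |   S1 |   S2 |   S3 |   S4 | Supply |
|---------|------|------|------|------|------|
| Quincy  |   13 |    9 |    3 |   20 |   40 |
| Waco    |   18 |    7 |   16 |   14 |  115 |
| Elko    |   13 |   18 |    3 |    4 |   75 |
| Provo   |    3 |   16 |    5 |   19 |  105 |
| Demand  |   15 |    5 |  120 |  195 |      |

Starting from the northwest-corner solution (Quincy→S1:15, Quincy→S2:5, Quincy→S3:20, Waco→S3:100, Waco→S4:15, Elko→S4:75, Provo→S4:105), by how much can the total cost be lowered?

Current plan cost = 15·13 + 5·9 + 20·3 + 100·16 + 15·14 + 75·4 + 105·19 = 4405.
Optimal plan:
  Quincy to S2: 5 MWh
  Quincy to S3: 35 MWh
  Waco to S4: 115 MWh
  Elko to S4: 75 MWh
  Provo to S1: 15 MWh
  Provo to S3: 85 MWh
  Provo to S4: 5 MWh
Optimal cost = 2625.
Saving = 4405 − 2625 = 1780.

1780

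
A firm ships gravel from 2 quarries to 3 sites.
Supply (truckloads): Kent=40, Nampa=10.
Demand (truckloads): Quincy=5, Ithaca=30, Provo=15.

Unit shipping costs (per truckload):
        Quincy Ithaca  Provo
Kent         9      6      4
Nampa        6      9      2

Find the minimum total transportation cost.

An optimal shipping plan:
  Kent–Ithaca: 30 × 6 = 180
  Kent–Provo: 10 × 4 = 40
  Nampa–Quincy: 5 × 6 = 30
  Nampa–Provo: 5 × 2 = 10
Total = 180 + 40 + 30 + 10 = 260.

260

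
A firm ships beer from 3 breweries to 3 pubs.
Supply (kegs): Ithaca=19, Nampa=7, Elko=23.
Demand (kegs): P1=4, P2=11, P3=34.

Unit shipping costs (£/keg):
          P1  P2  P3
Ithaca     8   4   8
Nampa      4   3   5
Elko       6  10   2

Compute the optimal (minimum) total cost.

An optimal shipping plan:
  Ithaca–P2: 11 kegs
  Ithaca–P3: 8 kegs
  Nampa–P1: 4 kegs
  Nampa–P3: 3 kegs
  Elko–P3: 23 kegs
Total cost = £185.

185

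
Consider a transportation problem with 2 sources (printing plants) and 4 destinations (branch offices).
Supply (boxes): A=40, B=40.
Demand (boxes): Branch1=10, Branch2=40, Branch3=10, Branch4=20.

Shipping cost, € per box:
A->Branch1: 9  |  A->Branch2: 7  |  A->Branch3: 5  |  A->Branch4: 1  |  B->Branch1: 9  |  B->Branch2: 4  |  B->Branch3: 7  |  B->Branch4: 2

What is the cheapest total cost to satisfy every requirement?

320

An optimal shipping plan:
  A→Branch1: 10 × €9 = €90
  A→Branch3: 10 × €5 = €50
  A→Branch4: 20 × €1 = €20
  B→Branch2: 40 × €4 = €160
Total = 90 + 50 + 20 + 160 = €320.
(Supply check: A ships 40; B ships 40.)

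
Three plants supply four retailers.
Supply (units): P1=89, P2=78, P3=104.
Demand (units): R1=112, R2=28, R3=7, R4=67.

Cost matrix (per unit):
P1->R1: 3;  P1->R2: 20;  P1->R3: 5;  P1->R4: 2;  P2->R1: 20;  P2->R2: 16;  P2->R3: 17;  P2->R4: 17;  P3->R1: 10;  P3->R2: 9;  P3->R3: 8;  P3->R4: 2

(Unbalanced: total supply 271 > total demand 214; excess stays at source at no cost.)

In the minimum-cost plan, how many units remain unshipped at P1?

0

Minimum-cost shipments:
  P1->R1: 89 × 3 = 267
  P2->R2: 21 × 16 = 336
  P3->R1: 23 × 10 = 230
  P3->R2: 7 × 9 = 63
  P3->R3: 7 × 8 = 56
  P3->R4: 67 × 2 = 134
Total cost = 1086.
P1 ships 89 of its 89, leaving 0.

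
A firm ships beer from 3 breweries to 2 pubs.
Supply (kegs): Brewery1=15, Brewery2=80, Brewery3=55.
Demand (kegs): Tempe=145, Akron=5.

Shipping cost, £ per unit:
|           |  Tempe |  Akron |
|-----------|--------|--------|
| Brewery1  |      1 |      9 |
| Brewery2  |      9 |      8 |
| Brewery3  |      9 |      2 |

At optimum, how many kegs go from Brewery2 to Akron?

Optimal shipments:
  Brewery1 to Tempe: 15 × £1 = £15
  Brewery2 to Tempe: 80 × £9 = £720
  Brewery3 to Tempe: 50 × £9 = £450
  Brewery3 to Akron: 5 × £2 = £10
Total cost = £1195.
The route Brewery2→Akron is not used.

0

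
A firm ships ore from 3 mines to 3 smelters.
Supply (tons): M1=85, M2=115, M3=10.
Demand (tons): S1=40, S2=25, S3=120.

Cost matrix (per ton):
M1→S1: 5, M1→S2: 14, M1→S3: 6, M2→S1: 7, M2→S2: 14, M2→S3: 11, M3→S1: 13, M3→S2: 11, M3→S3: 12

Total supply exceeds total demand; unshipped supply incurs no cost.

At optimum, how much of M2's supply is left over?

An optimal plan:
  M1→S3: 85 × 6 = 510
  M2→S1: 40 × 7 = 280
  M2→S2: 15 × 14 = 210
  M2→S3: 35 × 11 = 385
  M3→S2: 10 × 11 = 110
Total cost = 1495.
M2 ships 90 of its 115, leaving 25.

25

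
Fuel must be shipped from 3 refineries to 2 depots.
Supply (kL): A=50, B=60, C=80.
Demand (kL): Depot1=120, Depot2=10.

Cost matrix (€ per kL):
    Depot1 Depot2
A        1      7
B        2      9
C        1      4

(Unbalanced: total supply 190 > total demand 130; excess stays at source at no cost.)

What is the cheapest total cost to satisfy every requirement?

An optimal shipping plan:
  A->Depot1: 50 × €1 = €50
  C->Depot1: 70 × €1 = €70
  C->Depot2: 10 × €4 = €40
Total = 50 + 70 + 40 = €160.
(Supply check: A ships 50; B ships 0; C ships 80.)

160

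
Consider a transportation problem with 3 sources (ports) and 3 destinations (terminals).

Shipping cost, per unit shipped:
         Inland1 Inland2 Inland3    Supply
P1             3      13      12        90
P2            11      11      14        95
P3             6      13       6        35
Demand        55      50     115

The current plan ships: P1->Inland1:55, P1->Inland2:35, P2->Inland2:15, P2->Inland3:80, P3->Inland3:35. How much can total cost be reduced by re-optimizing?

140

Current plan cost = 55·3 + 35·13 + 15·11 + 80·14 + 35·6 = 2115.
Optimal plan:
  P1–Inland1: 55 × 3 = 165
  P1–Inland3: 35 × 12 = 420
  P2–Inland2: 50 × 11 = 550
  P2–Inland3: 45 × 14 = 630
  P3–Inland3: 35 × 6 = 210
Optimal cost = 1975.
Saving = 2115 − 1975 = 140.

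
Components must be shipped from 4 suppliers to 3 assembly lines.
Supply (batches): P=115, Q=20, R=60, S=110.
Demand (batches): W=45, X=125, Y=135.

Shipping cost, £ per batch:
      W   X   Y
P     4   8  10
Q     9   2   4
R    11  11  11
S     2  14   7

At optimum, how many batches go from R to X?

Solving gives:
  P->W: 10 × £4 = £40
  P->X: 105 × £8 = £840
  Q->X: 20 × £2 = £40
  R->Y: 60 × £11 = £660
  S->W: 35 × £2 = £70
  S->Y: 75 × £7 = £525
Total cost = £2175.
The route R→X is not used.

0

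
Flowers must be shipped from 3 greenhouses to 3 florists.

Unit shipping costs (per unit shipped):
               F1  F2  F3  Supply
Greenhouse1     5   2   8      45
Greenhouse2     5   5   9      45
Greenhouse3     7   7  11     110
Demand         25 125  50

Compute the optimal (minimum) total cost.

1285

An optimal shipping plan:
  Greenhouse1→F2: 45 × 2 = 90
  Greenhouse2→F3: 45 × 9 = 405
  Greenhouse3→F1: 25 × 7 = 175
  Greenhouse3→F2: 80 × 7 = 560
  Greenhouse3→F3: 5 × 11 = 55
Total = 90 + 405 + 175 + 560 + 55 = 1285.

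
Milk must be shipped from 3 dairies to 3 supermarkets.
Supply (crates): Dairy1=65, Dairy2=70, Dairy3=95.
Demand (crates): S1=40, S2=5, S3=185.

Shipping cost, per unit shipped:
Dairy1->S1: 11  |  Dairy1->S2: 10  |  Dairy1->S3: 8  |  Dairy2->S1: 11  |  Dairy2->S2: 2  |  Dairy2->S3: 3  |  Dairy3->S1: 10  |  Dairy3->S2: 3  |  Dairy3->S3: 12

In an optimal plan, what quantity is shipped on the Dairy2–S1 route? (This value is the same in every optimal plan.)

0

The minimum-cost plan:
  Dairy1→S3: 65 × 8 = 520
  Dairy2→S3: 70 × 3 = 210
  Dairy3→S1: 40 × 10 = 400
  Dairy3→S2: 5 × 3 = 15
  Dairy3→S3: 50 × 12 = 600
Total cost = 1745.
The route Dairy2→S1 is not used.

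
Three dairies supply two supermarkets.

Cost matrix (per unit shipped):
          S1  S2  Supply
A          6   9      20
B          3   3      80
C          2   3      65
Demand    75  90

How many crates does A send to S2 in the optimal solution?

Optimal shipments:
  A–S1: 20 × 6 = 120
  B–S2: 80 × 3 = 240
  C–S1: 55 × 2 = 110
  C–S2: 10 × 3 = 30
Total cost = 500.
The route A→S2 is not used.

0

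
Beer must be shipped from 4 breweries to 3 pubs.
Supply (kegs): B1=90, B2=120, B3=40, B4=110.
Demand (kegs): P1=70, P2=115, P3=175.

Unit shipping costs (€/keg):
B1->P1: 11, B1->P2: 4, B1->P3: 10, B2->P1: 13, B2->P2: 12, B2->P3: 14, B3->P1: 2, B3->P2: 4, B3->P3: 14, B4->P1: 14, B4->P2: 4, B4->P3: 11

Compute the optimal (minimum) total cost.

Optimal allocation:
  B1->P2: 5 × €4 = €20
  B1->P3: 85 × €10 = €850
  B2->P1: 30 × €13 = €390
  B2->P3: 90 × €14 = €1260
  B3->P1: 40 × €2 = €80
  B4->P2: 110 × €4 = €440
Total = 20 + 850 + 390 + 1260 + 80 + 440 = €3040.

3040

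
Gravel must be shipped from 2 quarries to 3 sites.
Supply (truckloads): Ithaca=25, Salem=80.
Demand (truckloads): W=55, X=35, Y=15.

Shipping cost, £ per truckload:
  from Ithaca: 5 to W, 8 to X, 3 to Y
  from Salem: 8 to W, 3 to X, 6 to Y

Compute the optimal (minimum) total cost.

560

One minimum-cost allocation:
  Ithaca–W: 25 truckloads
  Salem–W: 30 truckloads
  Salem–X: 35 truckloads
  Salem–Y: 15 truckloads
Total cost = £560.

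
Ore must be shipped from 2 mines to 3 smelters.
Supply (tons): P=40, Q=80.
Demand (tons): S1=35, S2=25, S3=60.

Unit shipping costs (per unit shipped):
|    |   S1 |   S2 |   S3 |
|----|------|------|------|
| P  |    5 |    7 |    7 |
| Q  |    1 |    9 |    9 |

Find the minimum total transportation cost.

720

A cheapest plan:
  P→S2: 25 × 7 = 175
  P→S3: 15 × 7 = 105
  Q→S1: 35 × 1 = 35
  Q→S3: 45 × 9 = 405
Total = 175 + 105 + 35 + 405 = 720.
(Supply check: P ships 40; Q ships 80.)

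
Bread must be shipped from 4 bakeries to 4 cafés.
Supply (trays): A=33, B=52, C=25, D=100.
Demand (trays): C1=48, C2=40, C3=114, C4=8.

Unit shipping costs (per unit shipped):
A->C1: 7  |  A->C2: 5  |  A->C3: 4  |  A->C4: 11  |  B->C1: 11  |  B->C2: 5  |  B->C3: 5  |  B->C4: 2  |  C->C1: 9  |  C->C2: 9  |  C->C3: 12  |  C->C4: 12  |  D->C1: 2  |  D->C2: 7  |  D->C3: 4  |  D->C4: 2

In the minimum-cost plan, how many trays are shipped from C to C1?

0

Optimal shipments:
  A->C3: 33 × 4 = 132
  B->C2: 15 × 5 = 75
  B->C3: 29 × 5 = 145
  B->C4: 8 × 2 = 16
  C->C2: 25 × 9 = 225
  D->C1: 48 × 2 = 96
  D->C3: 52 × 4 = 208
Total cost = 897.
The route C→C1 is not used.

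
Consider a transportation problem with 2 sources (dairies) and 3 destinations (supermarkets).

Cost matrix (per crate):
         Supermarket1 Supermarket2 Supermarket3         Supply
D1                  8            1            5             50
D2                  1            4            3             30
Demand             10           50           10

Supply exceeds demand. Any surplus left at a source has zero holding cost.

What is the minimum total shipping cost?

90

One minimum-cost allocation:
  D1–Supermarket2: 50 × 1 = 50
  D2–Supermarket1: 10 × 1 = 10
  D2–Supermarket3: 10 × 3 = 30
Total = 50 + 10 + 30 = 90.
(Supply check: D1 ships 50; D2 ships 20.)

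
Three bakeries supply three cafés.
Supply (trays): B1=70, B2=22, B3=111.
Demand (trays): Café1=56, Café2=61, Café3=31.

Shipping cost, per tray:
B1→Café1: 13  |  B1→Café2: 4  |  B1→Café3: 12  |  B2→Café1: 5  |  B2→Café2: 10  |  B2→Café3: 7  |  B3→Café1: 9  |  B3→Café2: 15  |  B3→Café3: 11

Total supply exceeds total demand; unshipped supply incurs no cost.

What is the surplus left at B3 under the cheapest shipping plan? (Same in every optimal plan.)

Minimum-cost shipments:
  B1 to Café2: 61 × 4 = 244
  B2 to Café1: 22 × 5 = 110
  B3 to Café1: 34 × 9 = 306
  B3 to Café3: 31 × 11 = 341
Total cost = 1001.
B3 ships 65 of its 111, leaving 46.

46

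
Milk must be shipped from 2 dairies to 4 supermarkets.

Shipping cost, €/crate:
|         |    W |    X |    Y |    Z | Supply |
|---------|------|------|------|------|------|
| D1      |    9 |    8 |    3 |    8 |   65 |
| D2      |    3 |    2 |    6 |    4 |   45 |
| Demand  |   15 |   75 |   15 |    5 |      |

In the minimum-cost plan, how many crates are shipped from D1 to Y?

Solving gives:
  D1 to W: 15 × €9 = €135
  D1 to X: 30 × €8 = €240
  D1 to Y: 15 × €3 = €45
  D1 to Z: 5 × €8 = €40
  D2 to X: 45 × €2 = €90
Total cost = €550.
So D1→Y carries 15 crates.

15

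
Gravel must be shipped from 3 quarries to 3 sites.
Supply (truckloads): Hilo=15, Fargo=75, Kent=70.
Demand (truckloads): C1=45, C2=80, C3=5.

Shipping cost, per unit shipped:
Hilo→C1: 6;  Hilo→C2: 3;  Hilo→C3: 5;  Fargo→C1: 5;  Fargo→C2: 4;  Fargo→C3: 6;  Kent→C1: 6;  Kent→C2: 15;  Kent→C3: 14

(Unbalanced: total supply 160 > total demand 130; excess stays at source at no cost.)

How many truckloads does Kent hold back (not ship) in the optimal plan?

An optimal plan:
  Hilo to C2: 15 truckloads
  Fargo to C1: 5 truckloads
  Fargo to C2: 65 truckloads
  Fargo to C3: 5 truckloads
  Kent to C1: 40 truckloads
Total cost = 600.
Kent ships 40 of its 70, leaving 30.

30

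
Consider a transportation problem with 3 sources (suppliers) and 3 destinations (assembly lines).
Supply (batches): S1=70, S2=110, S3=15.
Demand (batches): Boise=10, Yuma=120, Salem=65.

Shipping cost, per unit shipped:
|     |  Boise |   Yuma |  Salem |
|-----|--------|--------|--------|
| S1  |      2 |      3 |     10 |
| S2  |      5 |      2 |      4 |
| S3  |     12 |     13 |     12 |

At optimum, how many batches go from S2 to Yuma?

Optimal shipments:
  S1–Boise: 10 batches
  S1–Yuma: 60 batches
  S2–Yuma: 60 batches
  S2–Salem: 50 batches
  S3–Salem: 15 batches
Total cost = 700.
So S2→Yuma carries 60 batches.

60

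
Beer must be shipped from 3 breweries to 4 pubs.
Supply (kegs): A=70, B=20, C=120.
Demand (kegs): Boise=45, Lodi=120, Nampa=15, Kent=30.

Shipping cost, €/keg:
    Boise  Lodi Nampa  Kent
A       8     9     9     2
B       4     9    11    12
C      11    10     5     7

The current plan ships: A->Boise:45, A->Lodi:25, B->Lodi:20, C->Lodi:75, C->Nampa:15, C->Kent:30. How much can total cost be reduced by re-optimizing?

Current plan cost = 45·8 + 25·9 + 20·9 + 75·10 + 15·5 + 30·7 = €1800.
Optimal plan:
  A–Boise: 25 × €8 = €200
  A–Lodi: 15 × €9 = €135
  A–Kent: 30 × €2 = €60
  B–Boise: 20 × €4 = €80
  C–Lodi: 105 × €10 = €1050
  C–Nampa: 15 × €5 = €75
Optimal cost = €1600.
Saving = 1800 − 1600 = €200.

200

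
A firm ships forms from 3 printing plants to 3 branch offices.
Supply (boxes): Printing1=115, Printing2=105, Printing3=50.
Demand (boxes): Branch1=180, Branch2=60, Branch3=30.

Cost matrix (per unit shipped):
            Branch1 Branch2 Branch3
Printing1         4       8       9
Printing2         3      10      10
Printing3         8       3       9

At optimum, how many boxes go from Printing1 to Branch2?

Optimal shipments:
  Printing1→Branch1: 75 × 4 = 300
  Printing1→Branch2: 10 × 8 = 80
  Printing1→Branch3: 30 × 9 = 270
  Printing2→Branch1: 105 × 3 = 315
  Printing3→Branch2: 50 × 3 = 150
Total cost = 1115.
So Printing1→Branch2 carries 10 boxes.

10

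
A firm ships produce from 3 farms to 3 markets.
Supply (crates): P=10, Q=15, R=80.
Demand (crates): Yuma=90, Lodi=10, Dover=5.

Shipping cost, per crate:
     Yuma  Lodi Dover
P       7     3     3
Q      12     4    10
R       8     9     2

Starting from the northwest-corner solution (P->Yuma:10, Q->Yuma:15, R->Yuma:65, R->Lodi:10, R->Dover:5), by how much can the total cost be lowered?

Current plan cost = 10·7 + 15·12 + 65·8 + 10·9 + 5·2 = 870.
Optimal plan:
  P->Yuma: 10 × 7 = 70
  Q->Yuma: 5 × 12 = 60
  Q->Lodi: 10 × 4 = 40
  R->Yuma: 75 × 8 = 600
  R->Dover: 5 × 2 = 10
Optimal cost = 780.
Saving = 870 − 780 = 90.

90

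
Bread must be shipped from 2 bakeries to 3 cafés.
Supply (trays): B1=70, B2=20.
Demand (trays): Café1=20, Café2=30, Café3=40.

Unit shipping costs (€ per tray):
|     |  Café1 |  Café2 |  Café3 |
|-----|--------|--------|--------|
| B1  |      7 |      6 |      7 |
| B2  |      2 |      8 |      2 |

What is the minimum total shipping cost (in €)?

500

An optimal shipping plan:
  B1→Café1: 20 × €7 = €140
  B1→Café2: 30 × €6 = €180
  B1→Café3: 20 × €7 = €140
  B2→Café3: 20 × €2 = €40
Total = 140 + 180 + 140 + 40 = €500.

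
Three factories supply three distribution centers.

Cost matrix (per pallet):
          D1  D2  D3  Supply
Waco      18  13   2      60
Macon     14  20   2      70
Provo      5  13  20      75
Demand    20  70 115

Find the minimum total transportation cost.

1240

A cheapest plan:
  Waco–D2: 15 pallets
  Waco–D3: 45 pallets
  Macon–D3: 70 pallets
  Provo–D1: 20 pallets
  Provo–D2: 55 pallets
Total cost = 1240.
(Supply check: Waco ships 60; Macon ships 70; Provo ships 75.)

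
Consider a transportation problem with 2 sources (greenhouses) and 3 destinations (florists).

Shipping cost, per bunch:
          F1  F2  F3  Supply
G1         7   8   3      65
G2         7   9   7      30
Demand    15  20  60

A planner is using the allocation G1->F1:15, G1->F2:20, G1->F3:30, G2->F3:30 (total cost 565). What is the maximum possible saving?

Current plan cost = 15·7 + 20·8 + 30·3 + 30·7 = 565.
Optimal plan:
  G1 to F2: 5 × 8 = 40
  G1 to F3: 60 × 3 = 180
  G2 to F1: 15 × 7 = 105
  G2 to F2: 15 × 9 = 135
Optimal cost = 460.
Saving = 565 − 460 = 105.

105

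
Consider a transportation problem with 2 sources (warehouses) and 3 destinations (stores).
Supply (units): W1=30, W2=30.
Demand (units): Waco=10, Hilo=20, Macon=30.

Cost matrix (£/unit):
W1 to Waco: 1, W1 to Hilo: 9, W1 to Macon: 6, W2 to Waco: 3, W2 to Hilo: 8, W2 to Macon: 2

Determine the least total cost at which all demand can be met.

A cheapest plan:
  W1→Waco: 10 × £1 = £10
  W1→Hilo: 20 × £9 = £180
  W2→Macon: 30 × £2 = £60
Total = 10 + 180 + 60 = £250.

250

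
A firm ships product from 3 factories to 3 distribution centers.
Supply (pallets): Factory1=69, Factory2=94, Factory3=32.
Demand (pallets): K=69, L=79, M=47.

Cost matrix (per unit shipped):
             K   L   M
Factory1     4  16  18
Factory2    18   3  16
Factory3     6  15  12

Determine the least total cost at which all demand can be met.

One minimum-cost allocation:
  Factory1–K: 69 × 4 = 276
  Factory2–L: 79 × 3 = 237
  Factory2–M: 15 × 16 = 240
  Factory3–M: 32 × 12 = 384
Total = 276 + 237 + 240 + 384 = 1137.

1137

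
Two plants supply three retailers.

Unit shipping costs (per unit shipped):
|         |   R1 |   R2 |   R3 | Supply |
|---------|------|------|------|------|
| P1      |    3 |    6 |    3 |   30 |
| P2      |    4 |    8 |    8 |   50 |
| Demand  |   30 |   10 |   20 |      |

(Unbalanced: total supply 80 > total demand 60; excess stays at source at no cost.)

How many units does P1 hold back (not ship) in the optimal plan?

0

An optimal plan:
  P1->R2: 10 × 6 = 60
  P1->R3: 20 × 3 = 60
  P2->R1: 30 × 4 = 120
Total cost = 240.
P1 ships 30 of its 30, leaving 0.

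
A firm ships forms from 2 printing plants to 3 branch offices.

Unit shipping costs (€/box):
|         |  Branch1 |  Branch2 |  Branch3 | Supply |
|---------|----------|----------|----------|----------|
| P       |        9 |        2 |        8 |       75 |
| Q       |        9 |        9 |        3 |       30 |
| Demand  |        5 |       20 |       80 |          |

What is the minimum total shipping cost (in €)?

575

A cheapest plan:
  P–Branch1: 5 boxes
  P–Branch2: 20 boxes
  P–Branch3: 50 boxes
  Q–Branch3: 30 boxes
Total cost = €575.
(Supply check: P ships 75; Q ships 30.)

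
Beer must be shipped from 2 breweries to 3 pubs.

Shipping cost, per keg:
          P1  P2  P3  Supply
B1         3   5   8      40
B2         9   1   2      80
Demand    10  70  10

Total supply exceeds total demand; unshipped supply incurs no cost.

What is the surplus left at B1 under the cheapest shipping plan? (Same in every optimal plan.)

30

An optimal plan:
  B1→P1: 10 × 3 = 30
  B2→P2: 70 × 1 = 70
  B2→P3: 10 × 2 = 20
Total cost = 120.
B1 ships 10 of its 40, leaving 30.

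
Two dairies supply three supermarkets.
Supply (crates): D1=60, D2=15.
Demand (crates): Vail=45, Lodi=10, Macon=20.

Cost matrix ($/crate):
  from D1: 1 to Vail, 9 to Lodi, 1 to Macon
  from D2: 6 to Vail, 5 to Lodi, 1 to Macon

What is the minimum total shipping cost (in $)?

115

An optimal shipping plan:
  D1–Vail: 45 × $1 = $45
  D1–Macon: 15 × $1 = $15
  D2–Lodi: 10 × $5 = $50
  D2–Macon: 5 × $1 = $5
Total = 45 + 15 + 50 + 5 = $115.
(Supply check: D1 ships 60; D2 ships 15.)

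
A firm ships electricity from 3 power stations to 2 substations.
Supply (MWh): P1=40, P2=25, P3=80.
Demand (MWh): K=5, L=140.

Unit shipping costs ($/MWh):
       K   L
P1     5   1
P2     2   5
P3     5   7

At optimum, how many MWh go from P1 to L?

40

Optimal shipments:
  P1→L: 40 × $1 = $40
  P2→K: 5 × $2 = $10
  P2→L: 20 × $5 = $100
  P3→L: 80 × $7 = $560
Total cost = $710.
So P1→L carries 40 MWh.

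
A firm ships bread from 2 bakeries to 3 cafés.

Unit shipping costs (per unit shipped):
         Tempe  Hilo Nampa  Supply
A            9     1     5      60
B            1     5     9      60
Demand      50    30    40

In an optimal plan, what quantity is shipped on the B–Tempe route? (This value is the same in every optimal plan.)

50

Optimal shipments:
  A->Hilo: 30 trays
  A->Nampa: 30 trays
  B->Tempe: 50 trays
  B->Nampa: 10 trays
Total cost = 320.
So B→Tempe carries 50 trays.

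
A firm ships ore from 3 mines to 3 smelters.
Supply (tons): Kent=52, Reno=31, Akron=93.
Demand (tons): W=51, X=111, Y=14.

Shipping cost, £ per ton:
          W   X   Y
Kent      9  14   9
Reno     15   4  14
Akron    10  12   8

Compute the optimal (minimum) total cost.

1656

An optimal shipping plan:
  Kent–W: 51 tons
  Kent–Y: 1 tons
  Reno–X: 31 tons
  Akron–X: 80 tons
  Akron–Y: 13 tons
Total cost = £1656.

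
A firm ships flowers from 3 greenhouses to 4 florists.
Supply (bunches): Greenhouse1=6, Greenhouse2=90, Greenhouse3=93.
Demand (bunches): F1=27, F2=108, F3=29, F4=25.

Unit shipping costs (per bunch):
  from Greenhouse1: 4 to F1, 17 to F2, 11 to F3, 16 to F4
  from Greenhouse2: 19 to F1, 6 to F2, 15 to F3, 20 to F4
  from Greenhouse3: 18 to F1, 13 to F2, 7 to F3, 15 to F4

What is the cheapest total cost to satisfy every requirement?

One minimum-cost allocation:
  Greenhouse1 to F1: 6 × 4 = 24
  Greenhouse2 to F2: 90 × 6 = 540
  Greenhouse3 to F1: 21 × 18 = 378
  Greenhouse3 to F2: 18 × 13 = 234
  Greenhouse3 to F3: 29 × 7 = 203
  Greenhouse3 to F4: 25 × 15 = 375
Total = 24 + 540 + 378 + 234 + 203 + 375 = 1754.

1754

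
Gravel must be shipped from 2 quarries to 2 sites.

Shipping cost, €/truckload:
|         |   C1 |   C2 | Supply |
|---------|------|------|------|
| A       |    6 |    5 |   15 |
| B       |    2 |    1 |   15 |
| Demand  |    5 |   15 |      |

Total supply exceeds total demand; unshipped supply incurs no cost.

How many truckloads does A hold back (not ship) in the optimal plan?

An optimal plan:
  A→C1: 5 truckloads
  B→C2: 15 truckloads
Total cost = €45.
A ships 5 of its 15, leaving 10.

10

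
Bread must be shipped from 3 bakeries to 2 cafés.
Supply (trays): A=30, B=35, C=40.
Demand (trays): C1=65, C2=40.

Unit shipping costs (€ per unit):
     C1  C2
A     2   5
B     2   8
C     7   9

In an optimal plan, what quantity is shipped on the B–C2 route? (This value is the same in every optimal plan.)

0

Solving gives:
  A→C1: 30 × €2 = €60
  B→C1: 35 × €2 = €70
  C→C2: 40 × €9 = €360
Total cost = €490.
The route B→C2 is not used.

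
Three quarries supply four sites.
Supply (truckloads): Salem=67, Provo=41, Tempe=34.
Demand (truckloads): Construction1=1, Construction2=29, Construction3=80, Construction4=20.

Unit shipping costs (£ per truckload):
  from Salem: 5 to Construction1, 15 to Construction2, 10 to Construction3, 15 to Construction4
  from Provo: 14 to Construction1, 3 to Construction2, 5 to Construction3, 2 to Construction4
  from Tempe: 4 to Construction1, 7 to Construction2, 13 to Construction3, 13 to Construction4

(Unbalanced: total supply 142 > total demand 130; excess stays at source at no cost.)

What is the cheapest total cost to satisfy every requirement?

One minimum-cost allocation:
  Salem→Construction3: 59 × £10 = £590
  Provo→Construction3: 21 × £5 = £105
  Provo→Construction4: 20 × £2 = £40
  Tempe→Construction1: 1 × £4 = £4
  Tempe→Construction2: 29 × £7 = £203
Total = 590 + 105 + 40 + 4 + 203 = £942.

942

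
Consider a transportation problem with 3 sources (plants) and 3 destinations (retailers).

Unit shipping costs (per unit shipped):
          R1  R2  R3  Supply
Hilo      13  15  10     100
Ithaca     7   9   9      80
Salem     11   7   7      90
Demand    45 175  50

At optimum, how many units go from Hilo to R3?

Optimal shipments:
  Hilo->R2: 50 units
  Hilo->R3: 50 units
  Ithaca->R1: 45 units
  Ithaca->R2: 35 units
  Salem->R2: 90 units
Total cost = 2510.
So Hilo→R3 carries 50 units.

50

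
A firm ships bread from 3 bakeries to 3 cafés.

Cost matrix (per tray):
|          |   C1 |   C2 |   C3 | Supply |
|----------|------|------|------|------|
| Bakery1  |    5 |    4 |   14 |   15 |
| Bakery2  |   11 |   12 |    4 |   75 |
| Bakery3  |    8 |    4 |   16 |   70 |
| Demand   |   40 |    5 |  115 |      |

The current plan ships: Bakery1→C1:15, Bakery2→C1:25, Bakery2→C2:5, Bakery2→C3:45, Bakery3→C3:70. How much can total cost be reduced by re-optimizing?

475

Current plan cost = 15·5 + 25·11 + 5·12 + 45·4 + 70·16 = 1710.
Optimal plan:
  Bakery1 to C1: 15 × 5 = 75
  Bakery2 to C3: 75 × 4 = 300
  Bakery3 to C1: 25 × 8 = 200
  Bakery3 to C2: 5 × 4 = 20
  Bakery3 to C3: 40 × 16 = 640
Optimal cost = 1235.
Saving = 1710 − 1235 = 475.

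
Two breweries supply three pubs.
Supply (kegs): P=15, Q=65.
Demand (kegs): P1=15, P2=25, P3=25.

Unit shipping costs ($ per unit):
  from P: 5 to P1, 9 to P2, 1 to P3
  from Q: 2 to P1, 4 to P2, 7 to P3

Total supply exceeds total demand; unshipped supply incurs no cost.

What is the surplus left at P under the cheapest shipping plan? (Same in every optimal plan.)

0

An optimal plan:
  P–P3: 15 kegs
  Q–P1: 15 kegs
  Q–P2: 25 kegs
  Q–P3: 10 kegs
Total cost = $215.
P ships 15 of its 15, leaving 0.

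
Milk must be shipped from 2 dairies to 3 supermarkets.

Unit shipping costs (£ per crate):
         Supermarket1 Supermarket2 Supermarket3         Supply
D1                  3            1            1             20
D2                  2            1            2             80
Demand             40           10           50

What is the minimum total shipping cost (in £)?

170

An optimal shipping plan:
  D1->Supermarket3: 20 × £1 = £20
  D2->Supermarket1: 40 × £2 = £80
  D2->Supermarket2: 10 × £1 = £10
  D2->Supermarket3: 30 × £2 = £60
Total = 20 + 80 + 10 + 60 = £170.
(Supply check: D1 ships 20; D2 ships 80.)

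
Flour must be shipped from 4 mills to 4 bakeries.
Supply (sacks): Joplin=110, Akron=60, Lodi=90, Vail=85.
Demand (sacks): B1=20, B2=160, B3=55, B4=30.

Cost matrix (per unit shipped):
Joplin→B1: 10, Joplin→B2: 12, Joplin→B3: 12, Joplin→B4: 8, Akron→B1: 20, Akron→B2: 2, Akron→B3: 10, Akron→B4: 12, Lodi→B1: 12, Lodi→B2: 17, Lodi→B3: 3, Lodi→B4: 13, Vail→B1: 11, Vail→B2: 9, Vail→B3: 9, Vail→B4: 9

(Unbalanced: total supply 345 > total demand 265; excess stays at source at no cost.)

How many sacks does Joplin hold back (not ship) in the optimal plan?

Minimum-cost shipments:
  Joplin to B1: 20 sacks
  Joplin to B2: 15 sacks
  Joplin to B4: 30 sacks
  Akron to B2: 60 sacks
  Lodi to B3: 55 sacks
  Vail to B2: 85 sacks
Total cost = 1670.
Joplin ships 65 of its 110, leaving 45.

45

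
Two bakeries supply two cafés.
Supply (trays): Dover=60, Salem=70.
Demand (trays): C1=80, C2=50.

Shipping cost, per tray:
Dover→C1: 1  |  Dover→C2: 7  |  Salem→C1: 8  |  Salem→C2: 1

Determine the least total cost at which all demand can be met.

A cheapest plan:
  Dover to C1: 60 × 1 = 60
  Salem to C1: 20 × 8 = 160
  Salem to C2: 50 × 1 = 50
Total = 60 + 160 + 50 = 270.

270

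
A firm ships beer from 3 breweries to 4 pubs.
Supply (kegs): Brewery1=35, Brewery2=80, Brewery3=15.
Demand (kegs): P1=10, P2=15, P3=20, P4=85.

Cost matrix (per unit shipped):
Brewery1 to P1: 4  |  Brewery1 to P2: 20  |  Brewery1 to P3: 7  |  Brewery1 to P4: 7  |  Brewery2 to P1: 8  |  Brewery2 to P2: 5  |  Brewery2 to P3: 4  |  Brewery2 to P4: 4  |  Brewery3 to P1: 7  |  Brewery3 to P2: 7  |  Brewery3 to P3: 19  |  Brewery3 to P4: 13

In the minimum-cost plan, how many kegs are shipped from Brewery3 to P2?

15

The minimum-cost plan:
  Brewery1 to P1: 10 × 4 = 40
  Brewery1 to P4: 25 × 7 = 175
  Brewery2 to P3: 20 × 4 = 80
  Brewery2 to P4: 60 × 4 = 240
  Brewery3 to P2: 15 × 7 = 105
Total cost = 640.
So Brewery3→P2 carries 15 kegs.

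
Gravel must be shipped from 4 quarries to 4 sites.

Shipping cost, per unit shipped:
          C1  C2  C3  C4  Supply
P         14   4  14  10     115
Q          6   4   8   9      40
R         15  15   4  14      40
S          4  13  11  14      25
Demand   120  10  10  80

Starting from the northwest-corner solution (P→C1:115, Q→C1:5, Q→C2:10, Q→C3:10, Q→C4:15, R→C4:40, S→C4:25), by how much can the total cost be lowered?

Current plan cost = 115·14 + 5·6 + 10·4 + 10·8 + 15·9 + 40·14 + 25·14 = 2805.
Optimal plan:
  P–C1: 25 × 14 = 350
  P–C2: 10 × 4 = 40
  P–C4: 80 × 10 = 800
  Q–C1: 40 × 6 = 240
  R–C1: 30 × 15 = 450
  R–C3: 10 × 4 = 40
  S–C1: 25 × 4 = 100
Optimal cost = 2020.
Saving = 2805 − 2020 = 785.

785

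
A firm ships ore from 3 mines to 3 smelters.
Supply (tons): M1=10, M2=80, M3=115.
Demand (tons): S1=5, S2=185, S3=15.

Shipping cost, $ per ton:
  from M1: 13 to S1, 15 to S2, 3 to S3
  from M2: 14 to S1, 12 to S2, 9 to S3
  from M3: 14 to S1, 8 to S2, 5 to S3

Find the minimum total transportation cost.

An optimal shipping plan:
  M1→S3: 10 tons
  M2→S1: 5 tons
  M2→S2: 70 tons
  M2→S3: 5 tons
  M3→S2: 115 tons
Total cost = $1905.

1905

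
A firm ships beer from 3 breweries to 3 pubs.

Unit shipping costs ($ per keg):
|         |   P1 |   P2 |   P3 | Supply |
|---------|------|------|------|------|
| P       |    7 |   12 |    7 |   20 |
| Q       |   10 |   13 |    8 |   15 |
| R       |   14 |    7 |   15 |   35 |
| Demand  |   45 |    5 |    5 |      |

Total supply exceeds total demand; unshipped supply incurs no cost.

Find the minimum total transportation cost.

525

One minimum-cost allocation:
  P->P1: 20 kegs
  Q->P1: 10 kegs
  Q->P3: 5 kegs
  R->P1: 15 kegs
  R->P2: 5 kegs
Total cost = $525.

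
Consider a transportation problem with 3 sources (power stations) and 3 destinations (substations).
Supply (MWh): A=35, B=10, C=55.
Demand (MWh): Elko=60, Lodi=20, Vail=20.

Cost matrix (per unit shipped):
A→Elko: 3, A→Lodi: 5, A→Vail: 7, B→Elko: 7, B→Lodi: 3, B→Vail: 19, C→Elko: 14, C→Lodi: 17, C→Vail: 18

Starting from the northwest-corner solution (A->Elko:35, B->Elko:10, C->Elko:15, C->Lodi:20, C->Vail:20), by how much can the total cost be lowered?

Current plan cost = 35·3 + 10·7 + 15·14 + 20·17 + 20·18 = 1085.
Optimal plan:
  A–Elko: 5 × 3 = 15
  A–Lodi: 10 × 5 = 50
  A–Vail: 20 × 7 = 140
  B–Lodi: 10 × 3 = 30
  C–Elko: 55 × 14 = 770
Optimal cost = 1005.
Saving = 1085 − 1005 = 80.

80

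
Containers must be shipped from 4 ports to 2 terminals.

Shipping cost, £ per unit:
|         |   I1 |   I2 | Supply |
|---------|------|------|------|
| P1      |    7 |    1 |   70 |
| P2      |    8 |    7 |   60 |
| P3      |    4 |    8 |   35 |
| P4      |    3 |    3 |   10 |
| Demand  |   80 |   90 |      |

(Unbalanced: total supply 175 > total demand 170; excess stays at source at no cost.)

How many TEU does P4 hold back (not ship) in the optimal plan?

0

An optimal plan:
  P1->I2: 70 × £1 = £70
  P2->I1: 35 × £8 = £280
  P2->I2: 20 × £7 = £140
  P3->I1: 35 × £4 = £140
  P4->I1: 10 × £3 = £30
Total cost = £660.
P4 ships 10 of its 10, leaving 0.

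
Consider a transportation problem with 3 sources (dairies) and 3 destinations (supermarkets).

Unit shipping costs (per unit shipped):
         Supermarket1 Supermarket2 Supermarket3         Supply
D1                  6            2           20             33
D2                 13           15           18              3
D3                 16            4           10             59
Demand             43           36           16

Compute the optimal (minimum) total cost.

Optimal allocation:
  D1 to Supermarket1: 33 × 6 = 198
  D2 to Supermarket1: 3 × 13 = 39
  D3 to Supermarket1: 7 × 16 = 112
  D3 to Supermarket2: 36 × 4 = 144
  D3 to Supermarket3: 16 × 10 = 160
Total = 198 + 39 + 112 + 144 + 160 = 653.

653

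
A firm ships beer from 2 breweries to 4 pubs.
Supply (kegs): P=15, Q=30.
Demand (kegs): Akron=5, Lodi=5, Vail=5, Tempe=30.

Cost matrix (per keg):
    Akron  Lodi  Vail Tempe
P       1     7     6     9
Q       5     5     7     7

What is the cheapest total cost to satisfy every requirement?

One minimum-cost allocation:
  P–Akron: 5 × 1 = 5
  P–Lodi: 5 × 7 = 35
  P–Vail: 5 × 6 = 30
  Q–Tempe: 30 × 7 = 210
Total = 5 + 35 + 30 + 210 = 280.

280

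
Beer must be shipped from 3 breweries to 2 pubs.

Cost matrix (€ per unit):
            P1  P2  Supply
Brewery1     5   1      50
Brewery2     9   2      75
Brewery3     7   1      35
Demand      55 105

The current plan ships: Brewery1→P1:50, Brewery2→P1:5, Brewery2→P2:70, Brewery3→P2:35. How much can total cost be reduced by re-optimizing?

5

Current plan cost = 50·5 + 5·9 + 70·2 + 35·1 = €470.
Optimal plan:
  Brewery1->P1: 50 × €5 = €250
  Brewery2->P2: 75 × €2 = €150
  Brewery3->P1: 5 × €7 = €35
  Brewery3->P2: 30 × €1 = €30
Optimal cost = €465.
Saving = 470 − 465 = €5.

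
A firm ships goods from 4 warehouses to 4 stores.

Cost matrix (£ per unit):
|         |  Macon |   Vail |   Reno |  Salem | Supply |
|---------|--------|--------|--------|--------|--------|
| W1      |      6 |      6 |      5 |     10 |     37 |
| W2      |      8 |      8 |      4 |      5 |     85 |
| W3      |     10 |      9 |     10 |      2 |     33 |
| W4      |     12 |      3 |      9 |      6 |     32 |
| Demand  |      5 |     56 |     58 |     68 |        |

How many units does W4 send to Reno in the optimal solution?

Optimal shipments:
  W1->Macon: 5 × £6 = £30
  W1->Vail: 24 × £6 = £144
  W1->Reno: 8 × £5 = £40
  W2->Reno: 50 × £4 = £200
  W2->Salem: 35 × £5 = £175
  W3->Salem: 33 × £2 = £66
  W4->Vail: 32 × £3 = £96
Total cost = £751.
The route W4→Reno is not used.

0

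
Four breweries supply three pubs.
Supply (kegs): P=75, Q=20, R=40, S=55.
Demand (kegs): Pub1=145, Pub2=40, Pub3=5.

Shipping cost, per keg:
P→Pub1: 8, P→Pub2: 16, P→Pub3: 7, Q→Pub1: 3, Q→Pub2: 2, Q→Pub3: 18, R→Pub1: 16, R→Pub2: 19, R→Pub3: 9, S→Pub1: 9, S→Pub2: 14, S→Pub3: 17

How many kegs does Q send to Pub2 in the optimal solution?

20

Solving gives:
  P->Pub1: 75 kegs
  Q->Pub2: 20 kegs
  R->Pub1: 15 kegs
  R->Pub2: 20 kegs
  R->Pub3: 5 kegs
  S->Pub1: 55 kegs
Total cost = 1800.
So Q→Pub2 carries 20 kegs.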